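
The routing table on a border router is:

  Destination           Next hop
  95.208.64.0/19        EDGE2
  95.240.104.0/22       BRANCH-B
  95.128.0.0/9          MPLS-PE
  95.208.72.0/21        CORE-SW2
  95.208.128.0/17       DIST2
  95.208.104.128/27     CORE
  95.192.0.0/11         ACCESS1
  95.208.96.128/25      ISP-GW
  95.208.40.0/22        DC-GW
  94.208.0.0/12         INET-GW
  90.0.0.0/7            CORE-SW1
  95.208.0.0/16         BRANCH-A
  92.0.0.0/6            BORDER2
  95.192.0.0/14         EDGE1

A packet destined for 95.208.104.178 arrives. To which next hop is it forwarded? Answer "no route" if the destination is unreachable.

BRANCH-A

Routes whose prefix contains 95.208.104.178:
  92.0.0.0/6 (92.0.0.0 - 95.255.255.255) -> BORDER2
  95.128.0.0/9 (95.128.0.0 - 95.255.255.255) -> MPLS-PE
  95.192.0.0/11 (95.192.0.0 - 95.223.255.255) -> ACCESS1
  95.208.0.0/16 (95.208.0.0 - 95.208.255.255) -> BRANCH-A
More-specific entries that do NOT match:
  95.208.104.128/27 (95.208.104.128 - 95.208.104.159) does not contain 95.208.104.178
  95.208.96.128/25 (95.208.96.128 - 95.208.96.255) does not contain 95.208.104.178
  95.240.104.0/22 (95.240.104.0 - 95.240.107.255) does not contain 95.208.104.178
  95.208.40.0/22 (95.208.40.0 - 95.208.43.255) does not contain 95.208.104.178
  95.208.72.0/21 (95.208.72.0 - 95.208.79.255) does not contain 95.208.104.178
  95.208.64.0/19 (95.208.64.0 - 95.208.95.255) does not contain 95.208.104.178
  95.208.128.0/17 (95.208.128.0 - 95.208.255.255) does not contain 95.208.104.178
Longest matching prefix is /16 -> next hop BRANCH-A.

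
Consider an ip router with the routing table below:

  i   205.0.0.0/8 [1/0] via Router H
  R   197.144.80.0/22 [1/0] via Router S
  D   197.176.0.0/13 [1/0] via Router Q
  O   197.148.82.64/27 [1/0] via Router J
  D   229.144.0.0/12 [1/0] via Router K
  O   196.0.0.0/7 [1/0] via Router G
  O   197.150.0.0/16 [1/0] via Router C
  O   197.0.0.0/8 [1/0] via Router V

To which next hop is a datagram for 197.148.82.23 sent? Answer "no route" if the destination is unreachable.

Routes whose prefix contains 197.148.82.23:
  196.0.0.0/7 (196.0.0.0 - 197.255.255.255) -> Router G
  197.0.0.0/8 (197.0.0.0 - 197.255.255.255) -> Router V
More-specific entries that do NOT match:
  197.148.82.64/27 (197.148.82.64 - 197.148.82.95) does not contain 197.148.82.23
  197.144.80.0/22 (197.144.80.0 - 197.144.83.255) does not contain 197.148.82.23
  197.150.0.0/16 (197.150.0.0 - 197.150.255.255) does not contain 197.148.82.23
  197.176.0.0/13 (197.176.0.0 - 197.183.255.255) does not contain 197.148.82.23
  229.144.0.0/12 (229.144.0.0 - 229.159.255.255) does not contain 197.148.82.23
Longest matching prefix is /8 -> next hop Router V.

Router V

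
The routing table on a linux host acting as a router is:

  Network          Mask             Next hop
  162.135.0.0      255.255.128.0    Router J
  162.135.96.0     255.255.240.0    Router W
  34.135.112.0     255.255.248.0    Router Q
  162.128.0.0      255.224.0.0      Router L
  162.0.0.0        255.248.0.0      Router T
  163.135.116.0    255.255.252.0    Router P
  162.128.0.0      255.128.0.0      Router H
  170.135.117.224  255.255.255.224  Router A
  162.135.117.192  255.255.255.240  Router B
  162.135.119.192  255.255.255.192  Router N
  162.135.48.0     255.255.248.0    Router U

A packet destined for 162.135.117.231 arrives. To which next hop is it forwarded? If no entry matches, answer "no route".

Router J

Routes whose prefix contains 162.135.117.231:
  162.128.0.0/9 (162.128.0.0 - 162.255.255.255) -> Router H
  162.128.0.0/11 (162.128.0.0 - 162.159.255.255) -> Router L
  162.135.0.0/17 (162.135.0.0 - 162.135.127.255) -> Router J
More-specific entries that do NOT match:
  162.135.117.192/28 (162.135.117.192 - 162.135.117.207) does not contain 162.135.117.231
  170.135.117.224/27 (170.135.117.224 - 170.135.117.255) does not contain 162.135.117.231
  162.135.119.192/26 (162.135.119.192 - 162.135.119.255) does not contain 162.135.117.231
  163.135.116.0/22 (163.135.116.0 - 163.135.119.255) does not contain 162.135.117.231
  34.135.112.0/21 (34.135.112.0 - 34.135.119.255) does not contain 162.135.117.231
  162.135.48.0/21 (162.135.48.0 - 162.135.55.255) does not contain 162.135.117.231
  162.135.96.0/20 (162.135.96.0 - 162.135.111.255) does not contain 162.135.117.231
Longest matching prefix is /17 -> next hop Router J.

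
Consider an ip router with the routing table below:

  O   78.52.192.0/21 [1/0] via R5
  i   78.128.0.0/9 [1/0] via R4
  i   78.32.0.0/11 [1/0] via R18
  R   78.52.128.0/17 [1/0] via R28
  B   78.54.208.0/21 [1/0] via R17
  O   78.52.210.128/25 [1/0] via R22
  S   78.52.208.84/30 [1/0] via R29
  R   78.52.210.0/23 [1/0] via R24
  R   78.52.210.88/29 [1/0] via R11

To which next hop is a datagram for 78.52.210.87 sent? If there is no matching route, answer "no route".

R24

Routes whose prefix contains 78.52.210.87:
  78.32.0.0/11 (78.32.0.0 - 78.63.255.255) -> R18
  78.52.128.0/17 (78.52.128.0 - 78.52.255.255) -> R28
  78.52.210.0/23 (78.52.210.0 - 78.52.211.255) -> R24
More-specific entries that do NOT match:
  78.52.208.84/30 (78.52.208.84 - 78.52.208.87) does not contain 78.52.210.87
  78.52.210.88/29 (78.52.210.88 - 78.52.210.95) does not contain 78.52.210.87
  78.52.210.128/25 (78.52.210.128 - 78.52.210.255) does not contain 78.52.210.87
Longest matching prefix is /23 -> next hop R24.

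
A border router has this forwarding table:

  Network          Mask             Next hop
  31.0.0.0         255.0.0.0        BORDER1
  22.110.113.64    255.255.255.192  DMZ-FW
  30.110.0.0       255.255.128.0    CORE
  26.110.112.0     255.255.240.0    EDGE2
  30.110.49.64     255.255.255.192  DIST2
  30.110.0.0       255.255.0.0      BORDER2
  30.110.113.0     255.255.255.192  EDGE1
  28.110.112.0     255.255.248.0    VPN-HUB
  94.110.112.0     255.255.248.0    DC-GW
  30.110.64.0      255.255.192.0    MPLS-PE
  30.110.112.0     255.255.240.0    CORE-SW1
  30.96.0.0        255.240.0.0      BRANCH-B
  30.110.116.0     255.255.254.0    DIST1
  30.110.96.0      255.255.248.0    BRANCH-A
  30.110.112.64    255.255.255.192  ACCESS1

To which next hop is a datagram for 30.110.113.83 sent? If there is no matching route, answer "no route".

Routes whose prefix contains 30.110.113.83:
  30.96.0.0/12 (30.96.0.0 - 30.111.255.255) -> BRANCH-B
  30.110.0.0/16 (30.110.0.0 - 30.110.255.255) -> BORDER2
  30.110.0.0/17 (30.110.0.0 - 30.110.127.255) -> CORE
  30.110.64.0/18 (30.110.64.0 - 30.110.127.255) -> MPLS-PE
  30.110.112.0/20 (30.110.112.0 - 30.110.127.255) -> CORE-SW1
More-specific entries that do NOT match:
  22.110.113.64/26 (22.110.113.64 - 22.110.113.127) does not contain 30.110.113.83
  30.110.49.64/26 (30.110.49.64 - 30.110.49.127) does not contain 30.110.113.83
  30.110.113.0/26 (30.110.113.0 - 30.110.113.63) does not contain 30.110.113.83
  30.110.112.64/26 (30.110.112.64 - 30.110.112.127) does not contain 30.110.113.83
  30.110.116.0/23 (30.110.116.0 - 30.110.117.255) does not contain 30.110.113.83
  28.110.112.0/21 (28.110.112.0 - 28.110.119.255) does not contain 30.110.113.83
  94.110.112.0/21 (94.110.112.0 - 94.110.119.255) does not contain 30.110.113.83
  30.110.96.0/21 (30.110.96.0 - 30.110.103.255) does not contain 30.110.113.83
Longest matching prefix is /20 -> next hop CORE-SW1.

CORE-SW1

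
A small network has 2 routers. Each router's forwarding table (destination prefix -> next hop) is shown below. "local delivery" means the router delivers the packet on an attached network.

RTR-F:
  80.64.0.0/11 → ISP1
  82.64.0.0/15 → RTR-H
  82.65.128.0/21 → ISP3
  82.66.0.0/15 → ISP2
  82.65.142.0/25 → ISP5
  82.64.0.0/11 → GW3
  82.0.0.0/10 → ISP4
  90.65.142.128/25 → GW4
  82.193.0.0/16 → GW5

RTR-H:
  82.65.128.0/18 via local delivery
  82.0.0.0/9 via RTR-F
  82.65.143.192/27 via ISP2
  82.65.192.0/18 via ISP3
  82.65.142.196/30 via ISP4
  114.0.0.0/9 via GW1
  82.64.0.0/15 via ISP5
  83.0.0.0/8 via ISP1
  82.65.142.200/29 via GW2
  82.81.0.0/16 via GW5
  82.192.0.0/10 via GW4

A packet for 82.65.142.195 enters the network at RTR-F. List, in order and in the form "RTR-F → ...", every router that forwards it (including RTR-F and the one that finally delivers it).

RTR-F → RTR-H

At RTR-F: longest match for 82.65.142.195 is 82.64.0.0/15 -> RTR-H
At RTR-H: longest match for 82.65.142.195 is 82.65.128.0/18 -> local delivery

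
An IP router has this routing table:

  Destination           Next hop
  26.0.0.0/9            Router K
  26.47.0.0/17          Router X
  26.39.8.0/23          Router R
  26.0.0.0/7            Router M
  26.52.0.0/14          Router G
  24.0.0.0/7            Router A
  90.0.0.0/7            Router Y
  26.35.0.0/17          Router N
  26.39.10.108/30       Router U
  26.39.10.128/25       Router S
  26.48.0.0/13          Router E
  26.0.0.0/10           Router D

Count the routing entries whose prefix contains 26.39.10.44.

3

Prefixes containing 26.39.10.44:
  26.0.0.0/7 (26.0.0.0 - 27.255.255.255)
  26.0.0.0/9 (26.0.0.0 - 26.127.255.255)
  26.0.0.0/10 (26.0.0.0 - 26.63.255.255)
Total matching entries: 3.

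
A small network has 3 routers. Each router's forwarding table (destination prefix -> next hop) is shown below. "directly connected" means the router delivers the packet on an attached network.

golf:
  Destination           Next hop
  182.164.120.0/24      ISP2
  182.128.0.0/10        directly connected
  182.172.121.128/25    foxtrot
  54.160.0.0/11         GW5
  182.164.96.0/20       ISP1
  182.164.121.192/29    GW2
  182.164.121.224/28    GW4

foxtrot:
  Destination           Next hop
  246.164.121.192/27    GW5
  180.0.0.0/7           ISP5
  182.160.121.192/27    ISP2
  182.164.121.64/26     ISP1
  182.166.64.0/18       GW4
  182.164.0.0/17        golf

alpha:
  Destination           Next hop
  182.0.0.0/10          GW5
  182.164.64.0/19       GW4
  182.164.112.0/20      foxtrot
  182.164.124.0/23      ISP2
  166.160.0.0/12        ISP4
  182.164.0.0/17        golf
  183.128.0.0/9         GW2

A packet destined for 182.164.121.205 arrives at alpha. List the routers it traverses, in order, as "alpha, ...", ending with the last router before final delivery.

At alpha: longest match for 182.164.121.205 is 182.164.112.0/20 -> foxtrot
At foxtrot: longest match for 182.164.121.205 is 182.164.0.0/17 -> golf
At golf: longest match for 182.164.121.205 is 182.128.0.0/10 -> directly connected

alpha, foxtrot, golf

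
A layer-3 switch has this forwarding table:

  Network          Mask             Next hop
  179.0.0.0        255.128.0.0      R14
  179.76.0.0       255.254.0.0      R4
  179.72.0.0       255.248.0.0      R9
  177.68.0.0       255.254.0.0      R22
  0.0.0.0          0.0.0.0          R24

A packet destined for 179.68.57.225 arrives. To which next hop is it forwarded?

R14

Routes whose prefix contains 179.68.57.225:
  0.0.0.0/0 (default, matches everything) -> R24
  179.0.0.0/9 (179.0.0.0 - 179.127.255.255) -> R14
More-specific entries that do NOT match:
  179.76.0.0/15 (179.76.0.0 - 179.77.255.255) does not contain 179.68.57.225
  177.68.0.0/15 (177.68.0.0 - 177.69.255.255) does not contain 179.68.57.225
  179.72.0.0/13 (179.72.0.0 - 179.79.255.255) does not contain 179.68.57.225
Longest matching prefix is /9 -> next hop R14.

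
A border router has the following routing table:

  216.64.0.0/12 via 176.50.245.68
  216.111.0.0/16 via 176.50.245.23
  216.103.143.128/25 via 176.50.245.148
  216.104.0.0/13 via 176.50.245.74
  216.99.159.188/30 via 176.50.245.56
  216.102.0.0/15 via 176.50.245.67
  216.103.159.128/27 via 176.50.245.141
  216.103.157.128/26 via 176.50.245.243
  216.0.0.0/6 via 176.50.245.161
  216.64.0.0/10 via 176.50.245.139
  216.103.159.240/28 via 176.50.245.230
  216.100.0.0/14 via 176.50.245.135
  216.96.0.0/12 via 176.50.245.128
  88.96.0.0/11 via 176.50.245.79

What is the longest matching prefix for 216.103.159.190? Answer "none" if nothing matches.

216.102.0.0/15

Entries matching 216.103.159.190:
  216.0.0.0/6 (216.0.0.0 - 219.255.255.255)
  216.64.0.0/10 (216.64.0.0 - 216.127.255.255)
  216.96.0.0/12 (216.96.0.0 - 216.111.255.255)
  216.100.0.0/14 (216.100.0.0 - 216.103.255.255)
  216.102.0.0/15 (216.102.0.0 - 216.103.255.255)
Most specific is 216.102.0.0/15.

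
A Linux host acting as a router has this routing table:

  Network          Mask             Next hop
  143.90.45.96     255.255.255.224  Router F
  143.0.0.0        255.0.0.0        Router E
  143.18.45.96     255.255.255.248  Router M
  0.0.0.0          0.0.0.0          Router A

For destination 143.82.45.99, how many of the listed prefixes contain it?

Prefixes containing 143.82.45.99:
  0.0.0.0/0 (default, matches everything)
  143.0.0.0/8 (143.0.0.0 - 143.255.255.255)
Total matching entries: 2.

2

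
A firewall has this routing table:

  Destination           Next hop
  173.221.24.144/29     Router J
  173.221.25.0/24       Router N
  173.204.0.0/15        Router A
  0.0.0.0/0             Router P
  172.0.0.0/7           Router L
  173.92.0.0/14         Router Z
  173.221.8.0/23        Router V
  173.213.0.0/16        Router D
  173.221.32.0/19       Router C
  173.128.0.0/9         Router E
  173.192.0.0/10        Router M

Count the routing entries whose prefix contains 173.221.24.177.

Prefixes containing 173.221.24.177:
  0.0.0.0/0 (default, matches everything)
  172.0.0.0/7 (172.0.0.0 - 173.255.255.255)
  173.128.0.0/9 (173.128.0.0 - 173.255.255.255)
  173.192.0.0/10 (173.192.0.0 - 173.255.255.255)
Total matching entries: 4.

4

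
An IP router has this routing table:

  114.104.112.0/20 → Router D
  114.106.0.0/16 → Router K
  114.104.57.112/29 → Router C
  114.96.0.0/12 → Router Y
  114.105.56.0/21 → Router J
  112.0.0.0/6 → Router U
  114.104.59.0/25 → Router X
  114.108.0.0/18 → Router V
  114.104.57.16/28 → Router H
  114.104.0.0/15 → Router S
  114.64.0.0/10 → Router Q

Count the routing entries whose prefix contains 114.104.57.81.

4

Prefixes containing 114.104.57.81:
  112.0.0.0/6 (112.0.0.0 - 115.255.255.255)
  114.64.0.0/10 (114.64.0.0 - 114.127.255.255)
  114.96.0.0/12 (114.96.0.0 - 114.111.255.255)
  114.104.0.0/15 (114.104.0.0 - 114.105.255.255)
Total matching entries: 4.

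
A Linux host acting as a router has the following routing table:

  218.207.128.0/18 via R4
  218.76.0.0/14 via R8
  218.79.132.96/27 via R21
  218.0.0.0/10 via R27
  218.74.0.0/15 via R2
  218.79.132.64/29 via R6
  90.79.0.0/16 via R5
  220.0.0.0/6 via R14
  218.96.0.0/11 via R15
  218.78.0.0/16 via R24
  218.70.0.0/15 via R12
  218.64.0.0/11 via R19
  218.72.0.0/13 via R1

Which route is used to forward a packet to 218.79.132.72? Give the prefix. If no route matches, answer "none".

Entries matching 218.79.132.72:
  218.64.0.0/11 (218.64.0.0 - 218.95.255.255)
  218.72.0.0/13 (218.72.0.0 - 218.79.255.255)
  218.76.0.0/14 (218.76.0.0 - 218.79.255.255)
Most specific is 218.76.0.0/14.

218.76.0.0/14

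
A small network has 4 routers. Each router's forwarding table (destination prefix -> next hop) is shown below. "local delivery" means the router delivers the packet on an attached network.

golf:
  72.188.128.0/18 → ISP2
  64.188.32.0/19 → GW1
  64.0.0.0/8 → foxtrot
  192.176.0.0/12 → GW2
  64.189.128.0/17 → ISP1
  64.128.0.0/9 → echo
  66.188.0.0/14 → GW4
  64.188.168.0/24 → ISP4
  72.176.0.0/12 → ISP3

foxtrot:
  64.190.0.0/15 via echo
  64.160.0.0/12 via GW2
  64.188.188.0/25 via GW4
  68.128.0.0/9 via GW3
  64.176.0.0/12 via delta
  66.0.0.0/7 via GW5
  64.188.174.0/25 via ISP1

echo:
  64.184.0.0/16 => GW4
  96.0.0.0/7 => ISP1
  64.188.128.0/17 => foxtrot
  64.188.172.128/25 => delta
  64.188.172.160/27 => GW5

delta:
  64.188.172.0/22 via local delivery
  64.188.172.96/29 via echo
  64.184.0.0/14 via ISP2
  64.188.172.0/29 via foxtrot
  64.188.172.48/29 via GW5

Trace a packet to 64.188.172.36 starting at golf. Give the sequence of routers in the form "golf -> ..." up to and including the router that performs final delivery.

At golf: longest match for 64.188.172.36 is 64.128.0.0/9 -> echo
At echo: longest match for 64.188.172.36 is 64.188.128.0/17 -> foxtrot
At foxtrot: longest match for 64.188.172.36 is 64.176.0.0/12 -> delta
At delta: longest match for 64.188.172.36 is 64.188.172.0/22 -> local delivery

golf -> echo -> foxtrot -> delta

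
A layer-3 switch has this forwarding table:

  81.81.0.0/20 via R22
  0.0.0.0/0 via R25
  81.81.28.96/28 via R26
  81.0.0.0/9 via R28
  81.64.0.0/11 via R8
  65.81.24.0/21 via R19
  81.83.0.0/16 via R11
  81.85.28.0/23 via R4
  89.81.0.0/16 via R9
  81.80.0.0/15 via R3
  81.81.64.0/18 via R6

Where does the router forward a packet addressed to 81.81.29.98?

Routes whose prefix contains 81.81.29.98:
  0.0.0.0/0 (default, matches everything) -> R25
  81.0.0.0/9 (81.0.0.0 - 81.127.255.255) -> R28
  81.64.0.0/11 (81.64.0.0 - 81.95.255.255) -> R8
  81.80.0.0/15 (81.80.0.0 - 81.81.255.255) -> R3
More-specific entries that do NOT match:
  81.81.28.96/28 (81.81.28.96 - 81.81.28.111) does not contain 81.81.29.98
  81.85.28.0/23 (81.85.28.0 - 81.85.29.255) does not contain 81.81.29.98
  65.81.24.0/21 (65.81.24.0 - 65.81.31.255) does not contain 81.81.29.98
  81.81.0.0/20 (81.81.0.0 - 81.81.15.255) does not contain 81.81.29.98
  81.81.64.0/18 (81.81.64.0 - 81.81.127.255) does not contain 81.81.29.98
  81.83.0.0/16 (81.83.0.0 - 81.83.255.255) does not contain 81.81.29.98
  89.81.0.0/16 (89.81.0.0 - 89.81.255.255) does not contain 81.81.29.98
Longest matching prefix is /15 -> next hop R3.

R3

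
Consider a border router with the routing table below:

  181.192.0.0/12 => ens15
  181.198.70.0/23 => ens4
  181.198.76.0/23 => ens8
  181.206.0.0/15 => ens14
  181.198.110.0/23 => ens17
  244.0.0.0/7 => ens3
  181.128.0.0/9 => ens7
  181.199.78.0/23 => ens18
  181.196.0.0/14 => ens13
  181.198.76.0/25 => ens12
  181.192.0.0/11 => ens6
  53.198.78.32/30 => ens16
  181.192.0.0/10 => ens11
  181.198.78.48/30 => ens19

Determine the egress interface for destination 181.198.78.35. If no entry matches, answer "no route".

ens13

Routes whose prefix contains 181.198.78.35:
  181.128.0.0/9 (181.128.0.0 - 181.255.255.255) -> ens7
  181.192.0.0/10 (181.192.0.0 - 181.255.255.255) -> ens11
  181.192.0.0/11 (181.192.0.0 - 181.223.255.255) -> ens6
  181.192.0.0/12 (181.192.0.0 - 181.207.255.255) -> ens15
  181.196.0.0/14 (181.196.0.0 - 181.199.255.255) -> ens13
More-specific entries that do NOT match:
  53.198.78.32/30 (53.198.78.32 - 53.198.78.35) does not contain 181.198.78.35
  181.198.78.48/30 (181.198.78.48 - 181.198.78.51) does not contain 181.198.78.35
  181.198.76.0/25 (181.198.76.0 - 181.198.76.127) does not contain 181.198.78.35
  181.198.70.0/23 (181.198.70.0 - 181.198.71.255) does not contain 181.198.78.35
  181.198.76.0/23 (181.198.76.0 - 181.198.77.255) does not contain 181.198.78.35
  181.198.110.0/23 (181.198.110.0 - 181.198.111.255) does not contain 181.198.78.35
  181.199.78.0/23 (181.199.78.0 - 181.199.79.255) does not contain 181.198.78.35
  181.206.0.0/15 (181.206.0.0 - 181.207.255.255) does not contain 181.198.78.35
Longest matching prefix is /14 -> interface ens13.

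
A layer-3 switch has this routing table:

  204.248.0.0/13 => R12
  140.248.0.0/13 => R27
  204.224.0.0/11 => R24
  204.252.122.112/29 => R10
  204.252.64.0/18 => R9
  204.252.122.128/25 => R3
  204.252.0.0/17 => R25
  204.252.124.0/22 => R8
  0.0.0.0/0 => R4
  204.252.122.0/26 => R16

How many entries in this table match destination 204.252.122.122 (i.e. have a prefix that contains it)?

5

Prefixes containing 204.252.122.122:
  0.0.0.0/0 (default, matches everything)
  204.224.0.0/11 (204.224.0.0 - 204.255.255.255)
  204.248.0.0/13 (204.248.0.0 - 204.255.255.255)
  204.252.0.0/17 (204.252.0.0 - 204.252.127.255)
  204.252.64.0/18 (204.252.64.0 - 204.252.127.255)
Total matching entries: 5.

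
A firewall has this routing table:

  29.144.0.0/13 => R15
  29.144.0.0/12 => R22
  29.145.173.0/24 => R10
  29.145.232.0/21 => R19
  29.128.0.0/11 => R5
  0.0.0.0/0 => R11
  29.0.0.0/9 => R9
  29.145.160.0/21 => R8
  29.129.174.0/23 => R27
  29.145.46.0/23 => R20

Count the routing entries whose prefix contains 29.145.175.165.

Prefixes containing 29.145.175.165:
  0.0.0.0/0 (default, matches everything)
  29.128.0.0/11 (29.128.0.0 - 29.159.255.255)
  29.144.0.0/12 (29.144.0.0 - 29.159.255.255)
  29.144.0.0/13 (29.144.0.0 - 29.151.255.255)
Total matching entries: 4.

4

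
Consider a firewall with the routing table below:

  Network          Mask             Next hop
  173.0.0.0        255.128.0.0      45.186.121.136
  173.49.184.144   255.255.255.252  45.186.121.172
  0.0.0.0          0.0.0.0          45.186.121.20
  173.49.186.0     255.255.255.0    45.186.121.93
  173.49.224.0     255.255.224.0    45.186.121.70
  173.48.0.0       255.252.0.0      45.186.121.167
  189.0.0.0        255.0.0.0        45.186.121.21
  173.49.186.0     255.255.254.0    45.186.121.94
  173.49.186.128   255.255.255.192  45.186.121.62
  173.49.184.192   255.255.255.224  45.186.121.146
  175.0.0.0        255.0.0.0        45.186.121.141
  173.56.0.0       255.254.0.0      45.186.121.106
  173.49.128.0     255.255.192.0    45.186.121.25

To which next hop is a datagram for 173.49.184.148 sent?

45.186.121.25

Routes whose prefix contains 173.49.184.148:
  0.0.0.0/0 (default, matches everything) -> 45.186.121.20
  173.0.0.0/9 (173.0.0.0 - 173.127.255.255) -> 45.186.121.136
  173.48.0.0/14 (173.48.0.0 - 173.51.255.255) -> 45.186.121.167
  173.49.128.0/18 (173.49.128.0 - 173.49.191.255) -> 45.186.121.25
More-specific entries that do NOT match:
  173.49.184.144/30 (173.49.184.144 - 173.49.184.147) does not contain 173.49.184.148
  173.49.184.192/27 (173.49.184.192 - 173.49.184.223) does not contain 173.49.184.148
  173.49.186.128/26 (173.49.186.128 - 173.49.186.191) does not contain 173.49.184.148
  173.49.186.0/24 (173.49.186.0 - 173.49.186.255) does not contain 173.49.184.148
  173.49.186.0/23 (173.49.186.0 - 173.49.187.255) does not contain 173.49.184.148
  173.49.224.0/19 (173.49.224.0 - 173.49.255.255) does not contain 173.49.184.148
Longest matching prefix is /18 -> next hop 45.186.121.25.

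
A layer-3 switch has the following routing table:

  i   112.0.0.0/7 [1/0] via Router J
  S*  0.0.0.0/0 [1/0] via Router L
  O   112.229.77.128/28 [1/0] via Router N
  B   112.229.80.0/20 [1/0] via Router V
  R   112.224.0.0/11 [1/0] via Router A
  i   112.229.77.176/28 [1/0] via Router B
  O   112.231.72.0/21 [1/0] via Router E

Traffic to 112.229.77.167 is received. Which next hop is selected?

Routes whose prefix contains 112.229.77.167:
  0.0.0.0/0 (default, matches everything) -> Router L
  112.0.0.0/7 (112.0.0.0 - 113.255.255.255) -> Router J
  112.224.0.0/11 (112.224.0.0 - 112.255.255.255) -> Router A
More-specific entries that do NOT match:
  112.229.77.128/28 (112.229.77.128 - 112.229.77.143) does not contain 112.229.77.167
  112.229.77.176/28 (112.229.77.176 - 112.229.77.191) does not contain 112.229.77.167
  112.231.72.0/21 (112.231.72.0 - 112.231.79.255) does not contain 112.229.77.167
  112.229.80.0/20 (112.229.80.0 - 112.229.95.255) does not contain 112.229.77.167
Longest matching prefix is /11 -> next hop Router A.

Router A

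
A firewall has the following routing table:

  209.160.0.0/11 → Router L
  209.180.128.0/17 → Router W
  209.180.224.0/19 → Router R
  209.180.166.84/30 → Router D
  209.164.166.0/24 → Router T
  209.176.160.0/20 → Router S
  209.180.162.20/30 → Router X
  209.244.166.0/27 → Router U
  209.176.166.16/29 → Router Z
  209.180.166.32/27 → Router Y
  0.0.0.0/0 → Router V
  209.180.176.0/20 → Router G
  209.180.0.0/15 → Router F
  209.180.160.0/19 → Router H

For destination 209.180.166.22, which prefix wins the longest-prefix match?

209.180.160.0/19

Entries matching 209.180.166.22:
  0.0.0.0/0 (default, matches everything)
  209.160.0.0/11 (209.160.0.0 - 209.191.255.255)
  209.180.0.0/15 (209.180.0.0 - 209.181.255.255)
  209.180.128.0/17 (209.180.128.0 - 209.180.255.255)
  209.180.160.0/19 (209.180.160.0 - 209.180.191.255)
Most specific is 209.180.160.0/19.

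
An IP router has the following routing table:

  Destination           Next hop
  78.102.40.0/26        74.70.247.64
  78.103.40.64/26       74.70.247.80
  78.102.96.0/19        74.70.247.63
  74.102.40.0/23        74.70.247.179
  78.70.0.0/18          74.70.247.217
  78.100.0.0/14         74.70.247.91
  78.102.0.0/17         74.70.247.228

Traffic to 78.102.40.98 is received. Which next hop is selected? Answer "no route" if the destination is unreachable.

Routes whose prefix contains 78.102.40.98:
  78.100.0.0/14 (78.100.0.0 - 78.103.255.255) -> 74.70.247.91
  78.102.0.0/17 (78.102.0.0 - 78.102.127.255) -> 74.70.247.228
More-specific entries that do NOT match:
  78.102.40.0/26 (78.102.40.0 - 78.102.40.63) does not contain 78.102.40.98
  78.103.40.64/26 (78.103.40.64 - 78.103.40.127) does not contain 78.102.40.98
  74.102.40.0/23 (74.102.40.0 - 74.102.41.255) does not contain 78.102.40.98
  78.102.96.0/19 (78.102.96.0 - 78.102.127.255) does not contain 78.102.40.98
  78.70.0.0/18 (78.70.0.0 - 78.70.63.255) does not contain 78.102.40.98
Longest matching prefix is /17 -> next hop 74.70.247.228.

74.70.247.228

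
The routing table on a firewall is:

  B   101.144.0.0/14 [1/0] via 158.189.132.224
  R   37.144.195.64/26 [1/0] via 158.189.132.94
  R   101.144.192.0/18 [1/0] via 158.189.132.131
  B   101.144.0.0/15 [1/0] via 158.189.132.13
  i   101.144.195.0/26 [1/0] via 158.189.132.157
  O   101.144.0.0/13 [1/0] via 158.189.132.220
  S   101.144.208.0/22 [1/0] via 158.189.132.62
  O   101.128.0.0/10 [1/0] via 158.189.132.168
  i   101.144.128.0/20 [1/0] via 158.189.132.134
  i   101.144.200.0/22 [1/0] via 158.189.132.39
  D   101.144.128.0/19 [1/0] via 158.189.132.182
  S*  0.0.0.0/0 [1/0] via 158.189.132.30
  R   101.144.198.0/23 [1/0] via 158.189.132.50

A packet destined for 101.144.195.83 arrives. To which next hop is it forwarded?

Routes whose prefix contains 101.144.195.83:
  0.0.0.0/0 (default, matches everything) -> 158.189.132.30
  101.128.0.0/10 (101.128.0.0 - 101.191.255.255) -> 158.189.132.168
  101.144.0.0/13 (101.144.0.0 - 101.151.255.255) -> 158.189.132.220
  101.144.0.0/14 (101.144.0.0 - 101.147.255.255) -> 158.189.132.224
  101.144.0.0/15 (101.144.0.0 - 101.145.255.255) -> 158.189.132.13
  101.144.192.0/18 (101.144.192.0 - 101.144.255.255) -> 158.189.132.131
More-specific entries that do NOT match:
  37.144.195.64/26 (37.144.195.64 - 37.144.195.127) does not contain 101.144.195.83
  101.144.195.0/26 (101.144.195.0 - 101.144.195.63) does not contain 101.144.195.83
  101.144.198.0/23 (101.144.198.0 - 101.144.199.255) does not contain 101.144.195.83
  101.144.208.0/22 (101.144.208.0 - 101.144.211.255) does not contain 101.144.195.83
  101.144.200.0/22 (101.144.200.0 - 101.144.203.255) does not contain 101.144.195.83
  101.144.128.0/20 (101.144.128.0 - 101.144.143.255) does not contain 101.144.195.83
  101.144.128.0/19 (101.144.128.0 - 101.144.159.255) does not contain 101.144.195.83
Longest matching prefix is /18 -> next hop 158.189.132.131.

158.189.132.131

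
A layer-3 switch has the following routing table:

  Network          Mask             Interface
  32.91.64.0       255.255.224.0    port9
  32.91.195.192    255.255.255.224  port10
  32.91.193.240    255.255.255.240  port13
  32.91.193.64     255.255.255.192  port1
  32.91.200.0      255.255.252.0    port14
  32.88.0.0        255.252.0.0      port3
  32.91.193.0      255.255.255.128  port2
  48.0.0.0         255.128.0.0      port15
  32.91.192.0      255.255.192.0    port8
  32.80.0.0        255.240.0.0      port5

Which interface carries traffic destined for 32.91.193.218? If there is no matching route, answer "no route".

Routes whose prefix contains 32.91.193.218:
  32.80.0.0/12 (32.80.0.0 - 32.95.255.255) -> port5
  32.88.0.0/14 (32.88.0.0 - 32.91.255.255) -> port3
  32.91.192.0/18 (32.91.192.0 - 32.91.255.255) -> port8
More-specific entries that do NOT match:
  32.91.193.240/28 (32.91.193.240 - 32.91.193.255) does not contain 32.91.193.218
  32.91.195.192/27 (32.91.195.192 - 32.91.195.223) does not contain 32.91.193.218
  32.91.193.64/26 (32.91.193.64 - 32.91.193.127) does not contain 32.91.193.218
  32.91.193.0/25 (32.91.193.0 - 32.91.193.127) does not contain 32.91.193.218
  32.91.200.0/22 (32.91.200.0 - 32.91.203.255) does not contain 32.91.193.218
  32.91.64.0/19 (32.91.64.0 - 32.91.95.255) does not contain 32.91.193.218
Longest matching prefix is /18 -> interface port8.

port8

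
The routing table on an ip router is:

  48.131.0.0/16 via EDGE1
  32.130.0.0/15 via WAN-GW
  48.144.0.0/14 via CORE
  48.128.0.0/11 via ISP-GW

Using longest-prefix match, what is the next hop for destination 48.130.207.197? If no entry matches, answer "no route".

Routes whose prefix contains 48.130.207.197:
  48.128.0.0/11 (48.128.0.0 - 48.159.255.255) -> ISP-GW
More-specific entries that do NOT match:
  48.131.0.0/16 (48.131.0.0 - 48.131.255.255) does not contain 48.130.207.197
  32.130.0.0/15 (32.130.0.0 - 32.131.255.255) does not contain 48.130.207.197
  48.144.0.0/14 (48.144.0.0 - 48.147.255.255) does not contain 48.130.207.197
Longest matching prefix is /11 -> next hop ISP-GW.

ISP-GW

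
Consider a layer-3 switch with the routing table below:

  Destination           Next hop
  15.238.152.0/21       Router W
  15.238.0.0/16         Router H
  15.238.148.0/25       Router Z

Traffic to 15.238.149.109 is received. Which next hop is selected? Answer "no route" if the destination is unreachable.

Router H

Routes whose prefix contains 15.238.149.109:
  15.238.0.0/16 (15.238.0.0 - 15.238.255.255) -> Router H
More-specific entries that do NOT match:
  15.238.148.0/25 (15.238.148.0 - 15.238.148.127) does not contain 15.238.149.109
  15.238.152.0/21 (15.238.152.0 - 15.238.159.255) does not contain 15.238.149.109
Longest matching prefix is /16 -> next hop Router H.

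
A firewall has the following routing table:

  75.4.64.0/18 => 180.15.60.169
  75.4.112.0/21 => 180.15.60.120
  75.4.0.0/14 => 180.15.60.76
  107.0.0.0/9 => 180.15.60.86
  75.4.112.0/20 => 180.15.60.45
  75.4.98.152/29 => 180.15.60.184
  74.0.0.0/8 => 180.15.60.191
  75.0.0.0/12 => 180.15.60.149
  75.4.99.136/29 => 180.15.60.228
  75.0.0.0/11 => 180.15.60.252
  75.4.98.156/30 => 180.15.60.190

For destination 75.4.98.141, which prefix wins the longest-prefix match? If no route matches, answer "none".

75.4.64.0/18

Entries matching 75.4.98.141:
  75.0.0.0/11 (75.0.0.0 - 75.31.255.255)
  75.0.0.0/12 (75.0.0.0 - 75.15.255.255)
  75.4.0.0/14 (75.4.0.0 - 75.7.255.255)
  75.4.64.0/18 (75.4.64.0 - 75.4.127.255)
Most specific is 75.4.64.0/18.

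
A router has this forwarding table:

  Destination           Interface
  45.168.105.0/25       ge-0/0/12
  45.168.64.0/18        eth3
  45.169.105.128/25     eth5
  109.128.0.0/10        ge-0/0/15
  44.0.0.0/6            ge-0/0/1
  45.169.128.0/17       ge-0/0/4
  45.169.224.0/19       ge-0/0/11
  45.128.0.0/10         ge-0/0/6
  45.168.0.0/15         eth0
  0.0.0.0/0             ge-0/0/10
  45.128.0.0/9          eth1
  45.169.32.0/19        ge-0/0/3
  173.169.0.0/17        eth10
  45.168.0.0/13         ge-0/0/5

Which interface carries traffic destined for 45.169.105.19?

eth0

Routes whose prefix contains 45.169.105.19:
  0.0.0.0/0 (default, matches everything) -> ge-0/0/10
  44.0.0.0/6 (44.0.0.0 - 47.255.255.255) -> ge-0/0/1
  45.128.0.0/9 (45.128.0.0 - 45.255.255.255) -> eth1
  45.128.0.0/10 (45.128.0.0 - 45.191.255.255) -> ge-0/0/6
  45.168.0.0/13 (45.168.0.0 - 45.175.255.255) -> ge-0/0/5
  45.168.0.0/15 (45.168.0.0 - 45.169.255.255) -> eth0
More-specific entries that do NOT match:
  45.168.105.0/25 (45.168.105.0 - 45.168.105.127) does not contain 45.169.105.19
  45.169.105.128/25 (45.169.105.128 - 45.169.105.255) does not contain 45.169.105.19
  45.169.224.0/19 (45.169.224.0 - 45.169.255.255) does not contain 45.169.105.19
  45.169.32.0/19 (45.169.32.0 - 45.169.63.255) does not contain 45.169.105.19
  45.168.64.0/18 (45.168.64.0 - 45.168.127.255) does not contain 45.169.105.19
  45.169.128.0/17 (45.169.128.0 - 45.169.255.255) does not contain 45.169.105.19
  173.169.0.0/17 (173.169.0.0 - 173.169.127.255) does not contain 45.169.105.19
Longest matching prefix is /15 -> interface eth0.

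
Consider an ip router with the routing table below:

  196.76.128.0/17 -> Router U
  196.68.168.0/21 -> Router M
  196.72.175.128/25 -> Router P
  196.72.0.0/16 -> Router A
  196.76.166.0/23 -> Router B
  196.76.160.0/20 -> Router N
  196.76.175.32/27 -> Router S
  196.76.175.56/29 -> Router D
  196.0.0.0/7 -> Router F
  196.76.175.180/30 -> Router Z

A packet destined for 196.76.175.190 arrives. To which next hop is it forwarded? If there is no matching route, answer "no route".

Router N

Routes whose prefix contains 196.76.175.190:
  196.0.0.0/7 (196.0.0.0 - 197.255.255.255) -> Router F
  196.76.128.0/17 (196.76.128.0 - 196.76.255.255) -> Router U
  196.76.160.0/20 (196.76.160.0 - 196.76.175.255) -> Router N
More-specific entries that do NOT match:
  196.76.175.180/30 (196.76.175.180 - 196.76.175.183) does not contain 196.76.175.190
  196.76.175.56/29 (196.76.175.56 - 196.76.175.63) does not contain 196.76.175.190
  196.76.175.32/27 (196.76.175.32 - 196.76.175.63) does not contain 196.76.175.190
  196.72.175.128/25 (196.72.175.128 - 196.72.175.255) does not contain 196.76.175.190
  196.76.166.0/23 (196.76.166.0 - 196.76.167.255) does not contain 196.76.175.190
  196.68.168.0/21 (196.68.168.0 - 196.68.175.255) does not contain 196.76.175.190
Longest matching prefix is /20 -> next hop Router N.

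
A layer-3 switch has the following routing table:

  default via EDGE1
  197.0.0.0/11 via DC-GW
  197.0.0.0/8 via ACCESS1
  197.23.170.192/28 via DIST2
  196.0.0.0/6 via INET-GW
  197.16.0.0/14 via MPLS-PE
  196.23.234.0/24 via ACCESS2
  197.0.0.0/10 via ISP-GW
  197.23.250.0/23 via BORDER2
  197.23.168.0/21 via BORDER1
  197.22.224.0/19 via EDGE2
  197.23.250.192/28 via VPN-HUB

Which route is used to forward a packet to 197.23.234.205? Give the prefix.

Entries matching 197.23.234.205:
  0.0.0.0/0 (default, matches everything)
  196.0.0.0/6 (196.0.0.0 - 199.255.255.255)
  197.0.0.0/8 (197.0.0.0 - 197.255.255.255)
  197.0.0.0/10 (197.0.0.0 - 197.63.255.255)
  197.0.0.0/11 (197.0.0.0 - 197.31.255.255)
Most specific is 197.0.0.0/11.

197.0.0.0/11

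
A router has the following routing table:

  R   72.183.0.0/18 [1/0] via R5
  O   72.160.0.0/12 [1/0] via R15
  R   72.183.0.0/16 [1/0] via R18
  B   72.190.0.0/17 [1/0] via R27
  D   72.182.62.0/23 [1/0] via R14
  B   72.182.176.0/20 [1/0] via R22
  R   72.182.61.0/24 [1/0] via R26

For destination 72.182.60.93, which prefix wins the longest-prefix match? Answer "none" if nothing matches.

none

72.182.60.93 is outside every listed prefix and there is no default route.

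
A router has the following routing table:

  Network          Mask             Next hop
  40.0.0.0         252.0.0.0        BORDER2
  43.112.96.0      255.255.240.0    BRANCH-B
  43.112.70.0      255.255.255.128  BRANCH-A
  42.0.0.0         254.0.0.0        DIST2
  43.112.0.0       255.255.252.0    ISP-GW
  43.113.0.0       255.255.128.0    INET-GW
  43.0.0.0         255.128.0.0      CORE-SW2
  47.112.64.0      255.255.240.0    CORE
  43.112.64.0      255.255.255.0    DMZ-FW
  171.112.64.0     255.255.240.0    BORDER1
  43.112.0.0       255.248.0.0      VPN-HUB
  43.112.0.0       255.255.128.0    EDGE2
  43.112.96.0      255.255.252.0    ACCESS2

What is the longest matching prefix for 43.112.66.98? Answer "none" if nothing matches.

Entries matching 43.112.66.98:
  40.0.0.0/6 (40.0.0.0 - 43.255.255.255)
  42.0.0.0/7 (42.0.0.0 - 43.255.255.255)
  43.0.0.0/9 (43.0.0.0 - 43.127.255.255)
  43.112.0.0/13 (43.112.0.0 - 43.119.255.255)
  43.112.0.0/17 (43.112.0.0 - 43.112.127.255)
Most specific is 43.112.0.0/17.

43.112.0.0/17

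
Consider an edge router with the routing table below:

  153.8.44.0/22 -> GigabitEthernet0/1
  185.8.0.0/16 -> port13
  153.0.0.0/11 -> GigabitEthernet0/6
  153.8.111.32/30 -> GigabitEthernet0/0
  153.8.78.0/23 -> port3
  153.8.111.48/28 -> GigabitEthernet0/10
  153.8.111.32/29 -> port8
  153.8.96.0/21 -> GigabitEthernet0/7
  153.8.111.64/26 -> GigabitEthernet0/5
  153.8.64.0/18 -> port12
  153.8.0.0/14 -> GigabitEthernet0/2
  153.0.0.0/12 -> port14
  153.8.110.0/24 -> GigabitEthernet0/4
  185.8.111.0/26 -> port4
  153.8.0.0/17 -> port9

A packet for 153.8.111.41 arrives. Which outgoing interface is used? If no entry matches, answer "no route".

Routes whose prefix contains 153.8.111.41:
  153.0.0.0/11 (153.0.0.0 - 153.31.255.255) -> GigabitEthernet0/6
  153.0.0.0/12 (153.0.0.0 - 153.15.255.255) -> port14
  153.8.0.0/14 (153.8.0.0 - 153.11.255.255) -> GigabitEthernet0/2
  153.8.0.0/17 (153.8.0.0 - 153.8.127.255) -> port9
  153.8.64.0/18 (153.8.64.0 - 153.8.127.255) -> port12
More-specific entries that do NOT match:
  153.8.111.32/30 (153.8.111.32 - 153.8.111.35) does not contain 153.8.111.41
  153.8.111.32/29 (153.8.111.32 - 153.8.111.39) does not contain 153.8.111.41
  153.8.111.48/28 (153.8.111.48 - 153.8.111.63) does not contain 153.8.111.41
  153.8.111.64/26 (153.8.111.64 - 153.8.111.127) does not contain 153.8.111.41
  185.8.111.0/26 (185.8.111.0 - 185.8.111.63) does not contain 153.8.111.41
  153.8.110.0/24 (153.8.110.0 - 153.8.110.255) does not contain 153.8.111.41
  153.8.78.0/23 (153.8.78.0 - 153.8.79.255) does not contain 153.8.111.41
  153.8.44.0/22 (153.8.44.0 - 153.8.47.255) does not contain 153.8.111.41
  153.8.96.0/21 (153.8.96.0 - 153.8.103.255) does not contain 153.8.111.41
Longest matching prefix is /18 -> interface port12.

port12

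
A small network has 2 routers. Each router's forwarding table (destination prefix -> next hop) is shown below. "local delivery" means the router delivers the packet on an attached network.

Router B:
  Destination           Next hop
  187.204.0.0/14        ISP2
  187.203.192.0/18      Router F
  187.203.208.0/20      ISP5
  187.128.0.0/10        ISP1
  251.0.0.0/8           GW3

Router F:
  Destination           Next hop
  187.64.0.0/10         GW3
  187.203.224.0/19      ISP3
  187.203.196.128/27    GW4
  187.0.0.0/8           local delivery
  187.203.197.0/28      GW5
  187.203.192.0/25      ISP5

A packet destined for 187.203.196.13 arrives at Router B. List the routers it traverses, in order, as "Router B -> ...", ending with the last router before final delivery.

At Router B: longest match for 187.203.196.13 is 187.203.192.0/18 -> Router F
At Router F: longest match for 187.203.196.13 is 187.0.0.0/8 -> local delivery

Router B -> Router F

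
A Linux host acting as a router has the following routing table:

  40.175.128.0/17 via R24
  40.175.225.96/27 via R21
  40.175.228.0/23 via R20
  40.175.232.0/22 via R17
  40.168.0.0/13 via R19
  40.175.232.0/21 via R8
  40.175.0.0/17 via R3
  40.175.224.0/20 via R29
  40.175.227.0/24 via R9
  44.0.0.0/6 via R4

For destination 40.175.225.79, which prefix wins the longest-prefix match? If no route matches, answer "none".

Entries matching 40.175.225.79:
  40.168.0.0/13 (40.168.0.0 - 40.175.255.255)
  40.175.128.0/17 (40.175.128.0 - 40.175.255.255)
  40.175.224.0/20 (40.175.224.0 - 40.175.239.255)
Most specific is 40.175.224.0/20.

40.175.224.0/20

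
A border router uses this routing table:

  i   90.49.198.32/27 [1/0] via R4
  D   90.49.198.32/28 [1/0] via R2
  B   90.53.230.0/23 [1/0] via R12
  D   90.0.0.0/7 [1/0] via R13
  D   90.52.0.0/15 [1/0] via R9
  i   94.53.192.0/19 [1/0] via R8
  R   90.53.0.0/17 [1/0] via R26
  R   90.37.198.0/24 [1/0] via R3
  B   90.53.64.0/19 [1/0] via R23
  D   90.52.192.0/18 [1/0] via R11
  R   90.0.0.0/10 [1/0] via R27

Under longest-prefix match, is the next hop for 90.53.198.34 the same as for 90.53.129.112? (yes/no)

90.53.198.34: longest match 90.52.0.0/15 -> R9
90.53.129.112: longest match 90.52.0.0/15 -> R9

yes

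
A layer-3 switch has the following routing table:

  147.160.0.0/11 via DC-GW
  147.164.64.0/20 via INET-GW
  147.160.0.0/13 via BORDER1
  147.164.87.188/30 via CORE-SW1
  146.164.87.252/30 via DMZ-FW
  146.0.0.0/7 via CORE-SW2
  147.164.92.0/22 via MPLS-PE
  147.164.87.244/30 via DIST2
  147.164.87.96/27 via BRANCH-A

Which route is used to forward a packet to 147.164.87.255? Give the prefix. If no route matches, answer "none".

147.160.0.0/13

Entries matching 147.164.87.255:
  146.0.0.0/7 (146.0.0.0 - 147.255.255.255)
  147.160.0.0/11 (147.160.0.0 - 147.191.255.255)
  147.160.0.0/13 (147.160.0.0 - 147.167.255.255)
Most specific is 147.160.0.0/13.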